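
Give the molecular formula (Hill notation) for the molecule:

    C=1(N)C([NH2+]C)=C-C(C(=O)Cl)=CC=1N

Heavy atoms from the SMILES: 8 C, 1 Cl, 3 N, 1 O.
Implicit hydrogens by atom environment:
  4 × C (aromatic): no H
  2 × C (aromatic): 1 H each → 2
  2 × N: 2 H each → 4
  1 × C: 3 H
  1 × C: no H
  1 × Cl: no H
  1 × N (charge +1): 2 H
  1 × O: no H
  Total hydrogens = 11.
Net charge +1.
Molecular formula: C8H11ClN3O+

C8H11ClN3O+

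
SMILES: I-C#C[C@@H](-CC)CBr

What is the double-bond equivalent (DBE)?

2

Molecular formula from the SMILES: C6H8BrI.
DoU = (2C + 2 + N − H − X)/2 = (2·6 + 2 + 0 − 8 − 2)/2 = 4/2 = 2.
(Structurally: 0 ring(s) + 2 π bond(s) = 2.)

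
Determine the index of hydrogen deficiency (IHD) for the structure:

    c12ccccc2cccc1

Molecular formula from the SMILES: C10H8.
DoU = (2C + 2 + N − H − X)/2 = (2·10 + 2 + 0 − 8 − 0)/2 = 14/2 = 7.
(Structurally: 2 ring(s) + 5 π bond(s) = 7.)

7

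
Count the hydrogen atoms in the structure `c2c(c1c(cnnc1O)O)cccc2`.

8

Hydrogens are implicit in SMILES; fill each atom to its normal valence:
  6 × C (aromatic): 1 H each → 6
  4 × C (aromatic): no H
  2 × N (aromatic): no H
  2 × O: 1 H each → 2
  Total hydrogens = 8.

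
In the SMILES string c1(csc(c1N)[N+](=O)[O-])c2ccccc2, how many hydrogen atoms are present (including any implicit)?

8

Hydrogens are implicit in SMILES; fill each atom to its normal valence:
  6 × C (aromatic): 1 H each → 6
  4 × C (aromatic): no H
  1 × N: 2 H
  1 × N (charge +1): no H
  1 × O: no H
  1 × O (charge -1): no H
  1 × S (aromatic): no H
  Total hydrogens = 8.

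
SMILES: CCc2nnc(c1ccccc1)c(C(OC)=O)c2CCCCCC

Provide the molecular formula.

Heavy atoms from the SMILES: 20 C, 2 N, 2 O.
Implicit hydrogens by atom environment:
  6 × C: 2 H each → 12
  5 × C (aromatic): 1 H each → 5
  5 × C (aromatic): no H
  3 × C: 3 H each → 9
  2 × N (aromatic): no H
  2 × O: no H
  1 × C: no H
  Total hydrogens = 26.
Molecular formula: C20H26N2O2

C20H26N2O2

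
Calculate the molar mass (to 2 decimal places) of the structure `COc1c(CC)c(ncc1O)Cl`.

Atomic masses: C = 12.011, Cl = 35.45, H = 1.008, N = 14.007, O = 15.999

187.62

Molecular formula: C8H10ClNO2.
M = 8×12.011 + 1×35.45 + 10×1.008 + 1×14.007 + 2×15.999 = 187.62 g/mol.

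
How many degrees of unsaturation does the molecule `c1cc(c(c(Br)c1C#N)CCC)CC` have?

Molecular formula from the SMILES: C12H14BrN.
DoU = (2C + 2 + N − H − X)/2 = (2·12 + 2 + 1 − 14 − 1)/2 = 12/2 = 6.
(Structurally: 1 ring(s) + 5 π bond(s) = 6.)

6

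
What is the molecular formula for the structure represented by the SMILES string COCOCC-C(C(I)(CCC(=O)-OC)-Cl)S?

C10H18ClIO4S

Heavy atoms from the SMILES: 10 C, 1 Cl, 1 I, 4 O, 1 S.
Implicit hydrogens by atom environment:
  5 × C: 2 H each → 10
  4 × O: no H
  2 × C: 3 H each → 6
  2 × C: no H
  1 × C: 1 H
  1 × Cl: no H
  1 × I: no H
  1 × S: 1 H
  Total hydrogens = 18.
Molecular formula: C10H18ClIO4S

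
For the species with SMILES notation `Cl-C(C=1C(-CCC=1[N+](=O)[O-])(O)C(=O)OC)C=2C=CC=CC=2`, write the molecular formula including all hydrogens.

C14H14ClNO5

Heavy atoms from the SMILES: 14 C, 1 Cl, 1 N, 5 O.
Implicit hydrogens by atom environment:
  5 × C (aromatic): 1 H each → 5
  4 × C: no H
  3 × O: no H
  2 × C: 2 H each → 4
  1 × C: 3 H
  1 × C: 1 H
  1 × C (aromatic): no H
  1 × Cl: no H
  1 × N (charge +1): no H
  1 × O: 1 H
  1 × O (charge -1): no H
  Total hydrogens = 14.
Molecular formula: C14H14ClNO5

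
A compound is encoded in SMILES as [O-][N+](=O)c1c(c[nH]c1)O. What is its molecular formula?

C4H4N2O3

Heavy atoms from the SMILES: 4 C, 2 N, 3 O.
Implicit hydrogens by atom environment:
  2 × C (aromatic): 1 H each → 2
  2 × C (aromatic): no H
  1 × N (aromatic): 1 H
  1 × N (charge +1): no H
  1 × O: 1 H
  1 × O: no H
  1 × O (charge -1): no H
  Total hydrogens = 4.
Molecular formula: C4H4N2O3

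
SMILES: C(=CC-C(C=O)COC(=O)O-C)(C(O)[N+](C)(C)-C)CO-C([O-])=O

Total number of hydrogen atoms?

Hydrogens are implicit in SMILES; fill each atom to its normal valence:
  6 × O: no H
  4 × C: 3 H each → 12
  4 × C: 1 H each → 4
  3 × C: 2 H each → 6
  3 × C: no H
  1 × N (charge +1): no H
  1 × O: 1 H
  1 × O (charge -1): no H
  Total hydrogens = 23.

23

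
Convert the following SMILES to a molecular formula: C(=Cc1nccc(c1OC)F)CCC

Heavy atoms from the SMILES: 11 C, 1 F, 1 N, 1 O.
Implicit hydrogens by atom environment:
  3 × C (aromatic): no H
  2 × C: 3 H each → 6
  2 × C: 2 H each → 4
  2 × C (aromatic): 1 H each → 2
  2 × C: 1 H each → 2
  1 × F: no H
  1 × N (aromatic): no H
  1 × O: no H
  Total hydrogens = 14.
Molecular formula: C11H14FNO

C11H14FNO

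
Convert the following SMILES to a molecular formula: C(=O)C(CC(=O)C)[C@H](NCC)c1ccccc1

C14H19NO2

Heavy atoms from the SMILES: 14 C, 1 N, 2 O.
Implicit hydrogens by atom environment:
  5 × C (aromatic): 1 H each → 5
  3 × C: 1 H each → 3
  2 × C: 3 H each → 6
  2 × C: 2 H each → 4
  2 × O: no H
  1 × C: no H
  1 × C (aromatic): no H
  1 × N: 1 H
  Total hydrogens = 19.
Molecular formula: C14H19NO2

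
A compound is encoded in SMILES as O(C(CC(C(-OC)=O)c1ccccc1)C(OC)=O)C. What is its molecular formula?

C14H18O5

Heavy atoms from the SMILES: 14 C, 5 O.
Implicit hydrogens by atom environment:
  5 × C (aromatic): 1 H each → 5
  5 × O: no H
  3 × C: 3 H each → 9
  2 × C: 1 H each → 2
  2 × C: no H
  1 × C: 2 H
  1 × C (aromatic): no H
  Total hydrogens = 18.
Molecular formula: C14H18O5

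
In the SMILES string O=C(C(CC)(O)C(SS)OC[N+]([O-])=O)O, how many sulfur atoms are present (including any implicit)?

The symbol for sulfur appears 2 times in the SMILES.

2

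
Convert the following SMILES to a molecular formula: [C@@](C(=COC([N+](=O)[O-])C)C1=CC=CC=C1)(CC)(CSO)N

C14H20N2O4S

Heavy atoms from the SMILES: 14 C, 2 N, 4 O, 1 S.
Implicit hydrogens by atom environment:
  5 × C (aromatic): 1 H each → 5
  2 × C: 3 H each → 6
  2 × C: 2 H each → 4
  2 × C: 1 H each → 2
  2 × C: no H
  2 × O: no H
  1 × C (aromatic): no H
  1 × N: 2 H
  1 × N (charge +1): no H
  1 × O: 1 H
  1 × O (charge -1): no H
  1 × S: no H
  Total hydrogens = 20.
Molecular formula: C14H20N2O4S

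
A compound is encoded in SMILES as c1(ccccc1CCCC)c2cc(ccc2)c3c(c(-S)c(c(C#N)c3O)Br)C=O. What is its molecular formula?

C24H20BrNO2S

Heavy atoms from the SMILES: 1 Br, 24 C, 1 N, 2 O, 1 S.
Implicit hydrogens by atom environment:
  10 × C (aromatic): no H
  8 × C (aromatic): 1 H each → 8
  3 × C: 2 H each → 6
  1 × Br: no H
  1 × C: 3 H
  1 × C: 1 H
  1 × C: no H
  1 × N: no H
  1 × O: 1 H
  1 × O: no H
  1 × S: 1 H
  Total hydrogens = 20.
Molecular formula: C24H20BrNO2S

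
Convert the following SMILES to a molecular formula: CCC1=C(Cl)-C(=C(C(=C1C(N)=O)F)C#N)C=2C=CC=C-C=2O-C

Heavy atoms from the SMILES: 17 C, 1 Cl, 1 F, 2 N, 2 O.
Implicit hydrogens by atom environment:
  8 × C (aromatic): no H
  4 × C (aromatic): 1 H each → 4
  2 × C: 3 H each → 6
  2 × C: no H
  2 × O: no H
  1 × C: 2 H
  1 × Cl: no H
  1 × F: no H
  1 × N: 2 H
  1 × N: no H
  Total hydrogens = 14.
Molecular formula: C17H14ClFN2O2

C17H14ClFN2O2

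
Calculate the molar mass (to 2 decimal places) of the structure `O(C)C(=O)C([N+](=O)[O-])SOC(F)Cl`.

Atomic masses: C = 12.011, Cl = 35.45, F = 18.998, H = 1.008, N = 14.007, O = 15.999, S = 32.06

Molecular formula: C4H5ClFNO5S.
M = 4×12.011 + 1×35.45 + 1×18.998 + 5×1.008 + 1×14.007 + 5×15.999 + 1×32.06 = 233.59 g/mol.

233.59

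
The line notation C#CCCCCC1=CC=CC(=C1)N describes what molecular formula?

C12H15N

Heavy atoms from the SMILES: 12 C, 1 N.
Implicit hydrogens by atom environment:
  4 × C: 2 H each → 8
  4 × C (aromatic): 1 H each → 4
  2 × C (aromatic): no H
  1 × C: 1 H
  1 × C: no H
  1 × N: 2 H
  Total hydrogens = 15.
Molecular formula: C12H15N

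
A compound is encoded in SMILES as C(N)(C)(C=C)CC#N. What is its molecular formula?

C6H10N2

Heavy atoms from the SMILES: 6 C, 2 N.
Implicit hydrogens by atom environment:
  2 × C: 2 H each → 4
  2 × C: no H
  1 × C: 3 H
  1 × C: 1 H
  1 × N: 2 H
  1 × N: no H
  Total hydrogens = 10.
Molecular formula: C6H10N2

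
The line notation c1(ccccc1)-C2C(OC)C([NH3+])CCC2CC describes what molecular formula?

Heavy atoms from the SMILES: 15 C, 1 N, 1 O.
Implicit hydrogens by atom environment:
  5 × C (aromatic): 1 H each → 5
  4 × C: 1 H each → 4
  3 × C: 2 H each → 6
  2 × C: 3 H each → 6
  1 × C (aromatic): no H
  1 × N (charge +1): 3 H
  1 × O: no H
  Total hydrogens = 24.
Net charge +1.
Molecular formula: C15H24NO+

C15H24NO+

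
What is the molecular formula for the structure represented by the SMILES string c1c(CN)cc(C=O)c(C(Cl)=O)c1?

Heavy atoms from the SMILES: 9 C, 1 Cl, 1 N, 2 O.
Implicit hydrogens by atom environment:
  3 × C (aromatic): 1 H each → 3
  3 × C (aromatic): no H
  2 × O: no H
  1 × C: 2 H
  1 × C: 1 H
  1 × C: no H
  1 × Cl: no H
  1 × N: 2 H
  Total hydrogens = 8.
Molecular formula: C9H8ClNO2

C9H8ClNO2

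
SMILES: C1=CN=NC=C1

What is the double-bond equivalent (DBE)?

Molecular formula from the SMILES: C4H4N2.
DoU = (2C + 2 + N − H − X)/2 = (2·4 + 2 + 2 − 4 − 0)/2 = 8/2 = 4.
(Structurally: 1 ring(s) + 3 π bond(s) = 4.)

4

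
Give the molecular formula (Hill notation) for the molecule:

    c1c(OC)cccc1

Heavy atoms from the SMILES: 7 C, 1 O.
Implicit hydrogens by atom environment:
  5 × C (aromatic): 1 H each → 5
  1 × C: 3 H
  1 × C (aromatic): no H
  1 × O: no H
  Total hydrogens = 8.
Molecular formula: C7H8O

C7H8O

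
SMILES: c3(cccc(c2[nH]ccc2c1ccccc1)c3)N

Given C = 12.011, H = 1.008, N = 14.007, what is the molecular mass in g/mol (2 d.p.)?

Molecular formula: C16H14N2.
M = 16×12.011 + 14×1.008 + 2×14.007 = 234.30 g/mol.

234.30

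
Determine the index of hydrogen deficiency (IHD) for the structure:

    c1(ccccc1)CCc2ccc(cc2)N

8

Molecular formula from the SMILES: C14H15N.
DoU = (2C + 2 + N − H − X)/2 = (2·14 + 2 + 1 − 15 − 0)/2 = 16/2 = 8.
(Structurally: 2 ring(s) + 6 π bond(s) = 8.)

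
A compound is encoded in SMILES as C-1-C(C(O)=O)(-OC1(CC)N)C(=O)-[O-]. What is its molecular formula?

Heavy atoms from the SMILES: 7 C, 1 N, 5 O.
Implicit hydrogens by atom environment:
  4 × C: no H
  3 × O: no H
  2 × C: 2 H each → 4
  1 × C: 3 H
  1 × N: 2 H
  1 × O: 1 H
  1 × O (charge -1): no H
  Total hydrogens = 10.
Net charge -1.
Molecular formula: C7H10NO5-

C7H10NO5-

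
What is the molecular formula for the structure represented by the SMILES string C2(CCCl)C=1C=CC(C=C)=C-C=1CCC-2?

Heavy atoms from the SMILES: 14 C, 1 Cl.
Implicit hydrogens by atom environment:
  6 × C: 2 H each → 12
  3 × C (aromatic): 1 H each → 3
  3 × C (aromatic): no H
  2 × C: 1 H each → 2
  1 × Cl: no H
  Total hydrogens = 17.
Molecular formula: C14H17Cl

C14H17Cl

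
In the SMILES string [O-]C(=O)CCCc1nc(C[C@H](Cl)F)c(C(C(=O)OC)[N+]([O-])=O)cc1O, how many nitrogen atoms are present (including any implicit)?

The symbol for nitrogen appears 2 times in the SMILES.

2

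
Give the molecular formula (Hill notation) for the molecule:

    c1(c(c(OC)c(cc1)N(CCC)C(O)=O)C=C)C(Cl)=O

C14H16ClNO4

Heavy atoms from the SMILES: 14 C, 1 Cl, 1 N, 4 O.
Implicit hydrogens by atom environment:
  4 × C (aromatic): no H
  3 × C: 2 H each → 6
  3 × O: no H
  2 × C: 3 H each → 6
  2 × C (aromatic): 1 H each → 2
  2 × C: no H
  1 × C: 1 H
  1 × Cl: no H
  1 × N: no H
  1 × O: 1 H
  Total hydrogens = 16.
Molecular formula: C14H16ClNO4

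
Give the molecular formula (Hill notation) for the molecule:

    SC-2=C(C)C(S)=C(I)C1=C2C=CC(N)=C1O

Heavy atoms from the SMILES: 11 C, 1 I, 1 N, 1 O, 2 S.
Implicit hydrogens by atom environment:
  8 × C (aromatic): no H
  2 × C (aromatic): 1 H each → 2
  2 × S: 1 H each → 2
  1 × C: 3 H
  1 × I: no H
  1 × N: 2 H
  1 × O: 1 H
  Total hydrogens = 10.
Molecular formula: C11H10INOS2

C11H10INOS2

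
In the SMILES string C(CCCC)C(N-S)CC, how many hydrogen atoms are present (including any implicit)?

Hydrogens are implicit in SMILES; fill each atom to its normal valence:
  5 × C: 2 H each → 10
  2 × C: 3 H each → 6
  1 × C: 1 H
  1 × N: 1 H
  1 × S: 1 H
  Total hydrogens = 19.

19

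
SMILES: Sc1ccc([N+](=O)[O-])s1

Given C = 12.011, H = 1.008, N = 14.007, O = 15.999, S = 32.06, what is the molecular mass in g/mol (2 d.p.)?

161.19

Molecular formula: C4H3NO2S2.
M = 4×12.011 + 3×1.008 + 1×14.007 + 2×15.999 + 2×32.06 = 161.19 g/mol.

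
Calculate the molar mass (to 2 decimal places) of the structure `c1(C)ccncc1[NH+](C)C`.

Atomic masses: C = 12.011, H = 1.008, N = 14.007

Molecular formula: C8H13N2+.
M = 8×12.011 + 13×1.008 + 2×14.007 = 137.21 g/mol.

137.21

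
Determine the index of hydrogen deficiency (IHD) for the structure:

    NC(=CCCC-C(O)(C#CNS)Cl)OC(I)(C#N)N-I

Molecular formula from the SMILES: C10H13ClI2N4O2S.
DoU = (2C + 2 + N − H − X)/2 = (2·10 + 2 + 4 − 13 − 3)/2 = 10/2 = 5.
(Structurally: 0 ring(s) + 5 π bond(s) = 5.)

5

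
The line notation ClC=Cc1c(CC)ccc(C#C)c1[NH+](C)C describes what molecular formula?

C14H17ClN+

Heavy atoms from the SMILES: 14 C, 1 Cl, 1 N.
Implicit hydrogens by atom environment:
  4 × C (aromatic): no H
  3 × C: 3 H each → 9
  3 × C: 1 H each → 3
  2 × C (aromatic): 1 H each → 2
  1 × C: 2 H
  1 × C: no H
  1 × Cl: no H
  1 × N (charge +1): 1 H
  Total hydrogens = 17.
Net charge +1.
Molecular formula: C14H17ClN+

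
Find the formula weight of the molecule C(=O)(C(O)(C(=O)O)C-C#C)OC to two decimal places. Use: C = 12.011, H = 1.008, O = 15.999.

Molecular formula: C7H8O5.
M = 7×12.011 + 8×1.008 + 5×15.999 = 172.14 g/mol.

172.14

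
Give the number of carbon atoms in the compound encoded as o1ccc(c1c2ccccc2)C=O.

11

The symbol for carbon appears 11 times in the SMILES. Lowercase c denotes aromatic carbon and counts toward C.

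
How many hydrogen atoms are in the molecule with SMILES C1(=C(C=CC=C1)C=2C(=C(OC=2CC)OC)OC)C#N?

Hydrogens are implicit in SMILES; fill each atom to its normal valence:
  6 × C (aromatic): no H
  4 × C (aromatic): 1 H each → 4
  3 × C: 3 H each → 9
  2 × O: no H
  1 × C: 2 H
  1 × C: no H
  1 × N: no H
  1 × O (aromatic): no H
  Total hydrogens = 15.

15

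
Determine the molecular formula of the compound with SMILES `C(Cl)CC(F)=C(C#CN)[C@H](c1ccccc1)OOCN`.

C14H16ClFN2O2

Heavy atoms from the SMILES: 14 C, 1 Cl, 1 F, 2 N, 2 O.
Implicit hydrogens by atom environment:
  5 × C (aromatic): 1 H each → 5
  4 × C: no H
  3 × C: 2 H each → 6
  2 × N: 2 H each → 4
  2 × O: no H
  1 × C: 1 H
  1 × C (aromatic): no H
  1 × Cl: no H
  1 × F: no H
  Total hydrogens = 16.
Molecular formula: C14H16ClFN2O2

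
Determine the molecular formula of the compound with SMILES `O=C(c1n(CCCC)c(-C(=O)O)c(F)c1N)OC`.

Heavy atoms from the SMILES: 11 C, 1 F, 2 N, 4 O.
Implicit hydrogens by atom environment:
  4 × C (aromatic): no H
  3 × C: 2 H each → 6
  3 × O: no H
  2 × C: 3 H each → 6
  2 × C: no H
  1 × F: no H
  1 × N: 2 H
  1 × N (aromatic): no H
  1 × O: 1 H
  Total hydrogens = 15.
Molecular formula: C11H15FN2O4

C11H15FN2O4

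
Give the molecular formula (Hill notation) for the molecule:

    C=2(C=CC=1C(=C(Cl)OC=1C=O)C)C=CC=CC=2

Heavy atoms from the SMILES: 14 C, 1 Cl, 2 O.
Implicit hydrogens by atom environment:
  5 × C (aromatic): 1 H each → 5
  5 × C (aromatic): no H
  3 × C: 1 H each → 3
  1 × C: 3 H
  1 × Cl: no H
  1 × O (aromatic): no H
  1 × O: no H
  Total hydrogens = 11.
Molecular formula: C14H11ClO2

C14H11ClO2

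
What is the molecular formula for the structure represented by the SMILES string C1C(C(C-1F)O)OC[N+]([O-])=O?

C5H8FNO4

Heavy atoms from the SMILES: 5 C, 1 F, 1 N, 4 O.
Implicit hydrogens by atom environment:
  3 × C: 1 H each → 3
  2 × C: 2 H each → 4
  2 × O: no H
  1 × F: no H
  1 × N (charge +1): no H
  1 × O: 1 H
  1 × O (charge -1): no H
  Total hydrogens = 8.
Molecular formula: C5H8FNO4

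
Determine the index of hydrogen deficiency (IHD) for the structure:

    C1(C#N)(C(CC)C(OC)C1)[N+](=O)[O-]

4

Molecular formula from the SMILES: C8H12N2O3.
DoU = (2C + 2 + N − H − X)/2 = (2·8 + 2 + 2 − 12 − 0)/2 = 8/2 = 4.
(Structurally: 1 ring(s) + 3 π bond(s) = 4.)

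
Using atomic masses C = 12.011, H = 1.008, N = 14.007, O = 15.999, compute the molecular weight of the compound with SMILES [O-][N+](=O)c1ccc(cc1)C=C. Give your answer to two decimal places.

Molecular formula: C8H7NO2.
M = 8×12.011 + 7×1.008 + 1×14.007 + 2×15.999 = 149.15 g/mol.

149.15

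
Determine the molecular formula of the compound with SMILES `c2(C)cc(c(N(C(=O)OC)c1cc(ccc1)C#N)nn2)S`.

C14H12N4O2S

Heavy atoms from the SMILES: 14 C, 4 N, 2 O, 1 S.
Implicit hydrogens by atom environment:
  5 × C (aromatic): 1 H each → 5
  5 × C (aromatic): no H
  2 × C: 3 H each → 6
  2 × C: no H
  2 × N (aromatic): no H
  2 × N: no H
  2 × O: no H
  1 × S: 1 H
  Total hydrogens = 12.
Molecular formula: C14H12N4O2S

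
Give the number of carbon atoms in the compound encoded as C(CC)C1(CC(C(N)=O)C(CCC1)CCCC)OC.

The symbol for carbon appears 16 times in the SMILES.

16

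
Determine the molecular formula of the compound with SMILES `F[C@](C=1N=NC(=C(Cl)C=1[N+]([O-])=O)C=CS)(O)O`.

C7H5ClFN3O4S

Heavy atoms from the SMILES: 7 C, 1 Cl, 1 F, 3 N, 4 O, 1 S.
Implicit hydrogens by atom environment:
  4 × C (aromatic): no H
  2 × C: 1 H each → 2
  2 × N (aromatic): no H
  2 × O: 1 H each → 2
  1 × C: no H
  1 × Cl: no H
  1 × F: no H
  1 × N (charge +1): no H
  1 × O: no H
  1 × O (charge -1): no H
  1 × S: 1 H
  Total hydrogens = 5.
Molecular formula: C7H5ClFN3O4S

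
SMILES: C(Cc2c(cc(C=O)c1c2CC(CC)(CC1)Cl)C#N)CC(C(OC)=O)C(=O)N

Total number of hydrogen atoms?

Hydrogens are implicit in SMILES; fill each atom to its normal valence:
  7 × C: 2 H each → 14
  5 × C (aromatic): no H
  4 × C: no H
  4 × O: no H
  2 × C: 3 H each → 6
  2 × C: 1 H each → 2
  1 × C (aromatic): 1 H
  1 × Cl: no H
  1 × N: 2 H
  1 × N: no H
  Total hydrogens = 25.

25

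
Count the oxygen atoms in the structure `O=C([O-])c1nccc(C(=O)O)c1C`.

4

The symbol for oxygen appears 4 times in the SMILES.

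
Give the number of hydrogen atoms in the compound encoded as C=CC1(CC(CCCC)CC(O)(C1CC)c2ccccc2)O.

Hydrogens are implicit in SMILES; fill each atom to its normal valence:
  7 × C: 2 H each → 14
  5 × C (aromatic): 1 H each → 5
  3 × C: 1 H each → 3
  2 × C: 3 H each → 6
  2 × C: no H
  2 × O: 1 H each → 2
  1 × C (aromatic): no H
  Total hydrogens = 30.

30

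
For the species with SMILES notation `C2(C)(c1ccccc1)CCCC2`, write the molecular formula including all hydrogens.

Heavy atoms from the SMILES: 12 C.
Implicit hydrogens by atom environment:
  5 × C (aromatic): 1 H each → 5
  4 × C: 2 H each → 8
  1 × C: 3 H
  1 × C: no H
  1 × C (aromatic): no H
  Total hydrogens = 16.
Molecular formula: C12H16

C12H16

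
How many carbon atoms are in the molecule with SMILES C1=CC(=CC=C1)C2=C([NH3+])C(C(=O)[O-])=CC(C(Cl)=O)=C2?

14

The symbol for carbon appears 14 times in the SMILES. (Cl is a single chlorine, not C + l.)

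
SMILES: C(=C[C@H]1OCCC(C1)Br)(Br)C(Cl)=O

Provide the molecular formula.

C8H9Br2ClO2

Heavy atoms from the SMILES: 2 Br, 8 C, 1 Cl, 2 O.
Implicit hydrogens by atom environment:
  3 × C: 2 H each → 6
  3 × C: 1 H each → 3
  2 × Br: no H
  2 × C: no H
  2 × O: no H
  1 × Cl: no H
  Total hydrogens = 9.
Molecular formula: C8H9Br2ClO2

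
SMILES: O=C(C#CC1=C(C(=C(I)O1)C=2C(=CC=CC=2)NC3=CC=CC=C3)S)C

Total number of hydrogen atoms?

Hydrogens are implicit in SMILES; fill each atom to its normal valence:
  9 × C (aromatic): 1 H each → 9
  7 × C (aromatic): no H
  3 × C: no H
  1 × C: 3 H
  1 × I: no H
  1 × N: 1 H
  1 × O (aromatic): no H
  1 × O: no H
  1 × S: 1 H
  Total hydrogens = 14.

14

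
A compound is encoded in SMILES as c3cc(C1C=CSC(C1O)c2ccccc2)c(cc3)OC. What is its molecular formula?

C18H18O2S

Heavy atoms from the SMILES: 18 C, 2 O, 1 S.
Implicit hydrogens by atom environment:
  9 × C (aromatic): 1 H each → 9
  5 × C: 1 H each → 5
  3 × C (aromatic): no H
  1 × C: 3 H
  1 × O: 1 H
  1 × O: no H
  1 × S: no H
  Total hydrogens = 18.
Molecular formula: C18H18O2S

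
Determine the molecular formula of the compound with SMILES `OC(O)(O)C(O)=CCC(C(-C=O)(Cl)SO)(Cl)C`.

Heavy atoms from the SMILES: 8 C, 2 Cl, 6 O, 1 S.
Implicit hydrogens by atom environment:
  5 × O: 1 H each → 5
  4 × C: no H
  2 × C: 1 H each → 2
  2 × Cl: no H
  1 × C: 3 H
  1 × C: 2 H
  1 × O: no H
  1 × S: no H
  Total hydrogens = 12.
Molecular formula: C8H12Cl2O6S

C8H12Cl2O6S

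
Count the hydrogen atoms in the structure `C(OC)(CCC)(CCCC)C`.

22

Hydrogens are implicit in SMILES; fill each atom to its normal valence:
  5 × C: 2 H each → 10
  4 × C: 3 H each → 12
  1 × C: no H
  1 × O: no H
  Total hydrogens = 22.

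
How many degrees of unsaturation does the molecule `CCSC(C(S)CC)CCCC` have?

0

Molecular formula from the SMILES: C10H22S2.
DoU = (2C + 2 + N − H − X)/2 = (2·10 + 2 + 0 − 22 − 0)/2 = 0/2 = 0.
(Structurally: 0 ring(s) + 0 π bond(s) = 0.)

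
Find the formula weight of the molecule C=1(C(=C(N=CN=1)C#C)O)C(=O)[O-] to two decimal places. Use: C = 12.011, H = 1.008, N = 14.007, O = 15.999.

Molecular formula: C7H3N2O3-.
M = 7×12.011 + 3×1.008 + 2×14.007 + 3×15.999 = 163.11 g/mol.

163.11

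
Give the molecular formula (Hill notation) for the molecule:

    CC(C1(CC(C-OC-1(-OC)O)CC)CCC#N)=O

C13H21NO4

Heavy atoms from the SMILES: 13 C, 1 N, 4 O.
Implicit hydrogens by atom environment:
  5 × C: 2 H each → 10
  4 × C: no H
  3 × C: 3 H each → 9
  3 × O: no H
  1 × C: 1 H
  1 × N: no H
  1 × O: 1 H
  Total hydrogens = 21.
Molecular formula: C13H21NO4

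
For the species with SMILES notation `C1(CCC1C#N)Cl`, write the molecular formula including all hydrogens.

Heavy atoms from the SMILES: 5 C, 1 Cl, 1 N.
Implicit hydrogens by atom environment:
  2 × C: 2 H each → 4
  2 × C: 1 H each → 2
  1 × C: no H
  1 × Cl: no H
  1 × N: no H
  Total hydrogens = 6.
Molecular formula: C5H6ClN

C5H6ClN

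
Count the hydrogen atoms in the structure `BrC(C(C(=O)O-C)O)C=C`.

Hydrogens are implicit in SMILES; fill each atom to its normal valence:
  3 × C: 1 H each → 3
  2 × O: no H
  1 × Br: no H
  1 × C: 3 H
  1 × C: 2 H
  1 × C: no H
  1 × O: 1 H
  Total hydrogens = 9.

9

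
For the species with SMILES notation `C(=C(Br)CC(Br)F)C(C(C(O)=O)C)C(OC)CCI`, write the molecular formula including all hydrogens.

C12H18Br2FIO3

Heavy atoms from the SMILES: 2 Br, 12 C, 1 F, 1 I, 3 O.
Implicit hydrogens by atom environment:
  5 × C: 1 H each → 5
  3 × C: 2 H each → 6
  2 × Br: no H
  2 × C: 3 H each → 6
  2 × C: no H
  2 × O: no H
  1 × F: no H
  1 × I: no H
  1 × O: 1 H
  Total hydrogens = 18.
Molecular formula: C12H18Br2FIO3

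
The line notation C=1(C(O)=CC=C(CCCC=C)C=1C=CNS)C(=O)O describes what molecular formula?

C14H17NO3S

Heavy atoms from the SMILES: 14 C, 1 N, 3 O, 1 S.
Implicit hydrogens by atom environment:
  4 × C: 2 H each → 8
  4 × C (aromatic): no H
  3 × C: 1 H each → 3
  2 × C (aromatic): 1 H each → 2
  2 × O: 1 H each → 2
  1 × C: no H
  1 × N: 1 H
  1 × O: no H
  1 × S: 1 H
  Total hydrogens = 17.
Molecular formula: C14H17NO3S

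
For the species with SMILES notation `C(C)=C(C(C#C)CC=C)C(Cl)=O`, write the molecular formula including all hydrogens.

Heavy atoms from the SMILES: 10 C, 1 Cl, 1 O.
Implicit hydrogens by atom environment:
  4 × C: 1 H each → 4
  3 × C: no H
  2 × C: 2 H each → 4
  1 × C: 3 H
  1 × Cl: no H
  1 × O: no H
  Total hydrogens = 11.
Molecular formula: C10H11ClO

C10H11ClO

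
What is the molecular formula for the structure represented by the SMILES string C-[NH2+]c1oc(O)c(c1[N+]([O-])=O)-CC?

Heavy atoms from the SMILES: 7 C, 2 N, 4 O.
Implicit hydrogens by atom environment:
  4 × C (aromatic): no H
  2 × C: 3 H each → 6
  1 × C: 2 H
  1 × N (charge +1): 2 H
  1 × N (charge +1): no H
  1 × O: 1 H
  1 × O (aromatic): no H
  1 × O: no H
  1 × O (charge -1): no H
  Total hydrogens = 11.
Net charge +1.
Molecular formula: C7H11N2O4+

C7H11N2O4+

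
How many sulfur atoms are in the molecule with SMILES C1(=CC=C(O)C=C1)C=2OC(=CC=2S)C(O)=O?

1

The symbol for sulfur appears 1 time in the SMILES.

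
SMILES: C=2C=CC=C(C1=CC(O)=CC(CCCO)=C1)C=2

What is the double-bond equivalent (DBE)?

Molecular formula from the SMILES: C15H16O2.
DoU = (2C + 2 + N − H − X)/2 = (2·15 + 2 + 0 − 16 − 0)/2 = 16/2 = 8.
(Structurally: 2 ring(s) + 6 π bond(s) = 8.)

8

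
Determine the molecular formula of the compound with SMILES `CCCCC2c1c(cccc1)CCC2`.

C14H20

Heavy atoms from the SMILES: 14 C.
Implicit hydrogens by atom environment:
  6 × C: 2 H each → 12
  4 × C (aromatic): 1 H each → 4
  2 × C (aromatic): no H
  1 × C: 3 H
  1 × C: 1 H
  Total hydrogens = 20.
Molecular formula: C14H20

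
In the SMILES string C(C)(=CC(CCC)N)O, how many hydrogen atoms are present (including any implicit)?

15

Hydrogens are implicit in SMILES; fill each atom to its normal valence:
  2 × C: 3 H each → 6
  2 × C: 2 H each → 4
  2 × C: 1 H each → 2
  1 × C: no H
  1 × N: 2 H
  1 × O: 1 H
  Total hydrogens = 15.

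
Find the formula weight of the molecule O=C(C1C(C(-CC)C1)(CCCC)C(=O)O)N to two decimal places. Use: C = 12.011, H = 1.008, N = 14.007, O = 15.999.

227.30

Molecular formula: C12H21NO3.
M = 12×12.011 + 21×1.008 + 1×14.007 + 3×15.999 = 227.30 g/mol.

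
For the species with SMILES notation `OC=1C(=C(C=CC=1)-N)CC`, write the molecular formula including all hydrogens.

Heavy atoms from the SMILES: 8 C, 1 N, 1 O.
Implicit hydrogens by atom environment:
  3 × C (aromatic): 1 H each → 3
  3 × C (aromatic): no H
  1 × C: 3 H
  1 × C: 2 H
  1 × N: 2 H
  1 × O: 1 H
  Total hydrogens = 11.
Molecular formula: C8H11NO

C8H11NO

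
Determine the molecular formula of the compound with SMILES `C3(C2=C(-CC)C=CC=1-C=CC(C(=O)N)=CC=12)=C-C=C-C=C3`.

Heavy atoms from the SMILES: 19 C, 1 N, 1 O.
Implicit hydrogens by atom environment:
  10 × C (aromatic): 1 H each → 10
  6 × C (aromatic): no H
  1 × C: 3 H
  1 × C: 2 H
  1 × C: no H
  1 × N: 2 H
  1 × O: no H
  Total hydrogens = 17.
Molecular formula: C19H17NO

C19H17NO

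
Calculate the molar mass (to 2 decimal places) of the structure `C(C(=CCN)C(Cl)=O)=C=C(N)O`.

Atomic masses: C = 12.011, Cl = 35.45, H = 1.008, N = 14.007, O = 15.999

Molecular formula: C7H9ClN2O2.
M = 7×12.011 + 1×35.45 + 9×1.008 + 2×14.007 + 2×15.999 = 188.61 g/mol.

188.61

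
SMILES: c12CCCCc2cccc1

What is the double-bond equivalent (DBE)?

Molecular formula from the SMILES: C10H12.
DoU = (2C + 2 + N − H − X)/2 = (2·10 + 2 + 0 − 12 − 0)/2 = 10/2 = 5.
(Structurally: 2 ring(s) + 3 π bond(s) = 5.)

5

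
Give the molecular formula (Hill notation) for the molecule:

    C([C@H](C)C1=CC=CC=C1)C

Heavy atoms from the SMILES: 10 C.
Implicit hydrogens by atom environment:
  5 × C (aromatic): 1 H each → 5
  2 × C: 3 H each → 6
  1 × C: 2 H
  1 × C: 1 H
  1 × C (aromatic): no H
  Total hydrogens = 14.
Molecular formula: C10H14

C10H14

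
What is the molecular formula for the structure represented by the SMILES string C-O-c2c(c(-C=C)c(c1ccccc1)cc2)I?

Heavy atoms from the SMILES: 15 C, 1 I, 1 O.
Implicit hydrogens by atom environment:
  7 × C (aromatic): 1 H each → 7
  5 × C (aromatic): no H
  1 × C: 3 H
  1 × C: 2 H
  1 × C: 1 H
  1 × I: no H
  1 × O: no H
  Total hydrogens = 13.
Molecular formula: C15H13IO

C15H13IO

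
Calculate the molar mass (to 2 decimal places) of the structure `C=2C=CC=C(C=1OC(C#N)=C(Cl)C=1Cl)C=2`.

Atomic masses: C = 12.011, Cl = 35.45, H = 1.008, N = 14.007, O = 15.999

238.07

Molecular formula: C11H5Cl2NO.
M = 11×12.011 + 2×35.45 + 5×1.008 + 1×14.007 + 1×15.999 = 238.07 g/mol.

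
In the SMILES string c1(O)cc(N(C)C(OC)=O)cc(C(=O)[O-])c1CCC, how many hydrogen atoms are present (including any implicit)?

16

Hydrogens are implicit in SMILES; fill each atom to its normal valence:
  4 × C (aromatic): no H
  3 × C: 3 H each → 9
  3 × O: no H
  2 × C: 2 H each → 4
  2 × C (aromatic): 1 H each → 2
  2 × C: no H
  1 × N: no H
  1 × O: 1 H
  1 × O (charge -1): no H
  Total hydrogens = 16.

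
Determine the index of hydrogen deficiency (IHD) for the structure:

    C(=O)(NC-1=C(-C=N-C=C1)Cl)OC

Molecular formula from the SMILES: C7H7ClN2O2.
DoU = (2C + 2 + N − H − X)/2 = (2·7 + 2 + 2 − 7 − 1)/2 = 10/2 = 5.
(Structurally: 1 ring(s) + 4 π bond(s) = 5.)

5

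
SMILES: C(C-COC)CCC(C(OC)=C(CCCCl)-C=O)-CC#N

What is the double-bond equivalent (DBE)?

4

Molecular formula from the SMILES: C16H26ClNO3.
DoU = (2C + 2 + N − H − X)/2 = (2·16 + 2 + 1 − 26 − 1)/2 = 8/2 = 4.
(Structurally: 0 ring(s) + 4 π bond(s) = 4.)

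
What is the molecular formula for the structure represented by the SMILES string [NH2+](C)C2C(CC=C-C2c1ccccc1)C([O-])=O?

Heavy atoms from the SMILES: 14 C, 1 N, 2 O.
Implicit hydrogens by atom environment:
  5 × C: 1 H each → 5
  5 × C (aromatic): 1 H each → 5
  1 × C: 3 H
  1 × C: 2 H
  1 × C: no H
  1 × C (aromatic): no H
  1 × N (charge +1): 2 H
  1 × O: no H
  1 × O (charge -1): no H
  Total hydrogens = 17.
Molecular formula: C14H17NO2

C14H17NO2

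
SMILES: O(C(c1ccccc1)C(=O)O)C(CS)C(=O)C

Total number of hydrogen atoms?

14

Hydrogens are implicit in SMILES; fill each atom to its normal valence:
  5 × C (aromatic): 1 H each → 5
  3 × O: no H
  2 × C: 1 H each → 2
  2 × C: no H
  1 × C: 3 H
  1 × C: 2 H
  1 × C (aromatic): no H
  1 × O: 1 H
  1 × S: 1 H
  Total hydrogens = 14.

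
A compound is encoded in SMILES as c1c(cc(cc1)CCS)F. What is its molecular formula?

Heavy atoms from the SMILES: 8 C, 1 F, 1 S.
Implicit hydrogens by atom environment:
  4 × C (aromatic): 1 H each → 4
  2 × C: 2 H each → 4
  2 × C (aromatic): no H
  1 × F: no H
  1 × S: 1 H
  Total hydrogens = 9.
Molecular formula: C8H9FS

C8H9FS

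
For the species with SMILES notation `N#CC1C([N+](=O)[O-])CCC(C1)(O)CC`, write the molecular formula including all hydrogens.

Heavy atoms from the SMILES: 9 C, 2 N, 3 O.
Implicit hydrogens by atom environment:
  4 × C: 2 H each → 8
  2 × C: 1 H each → 2
  2 × C: no H
  1 × C: 3 H
  1 × N (charge +1): no H
  1 × N: no H
  1 × O: 1 H
  1 × O: no H
  1 × O (charge -1): no H
  Total hydrogens = 14.
Molecular formula: C9H14N2O3

C9H14N2O3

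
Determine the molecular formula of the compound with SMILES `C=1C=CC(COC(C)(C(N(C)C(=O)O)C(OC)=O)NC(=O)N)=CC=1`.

C15H21N3O6

Heavy atoms from the SMILES: 15 C, 3 N, 6 O.
Implicit hydrogens by atom environment:
  5 × C (aromatic): 1 H each → 5
  5 × O: no H
  4 × C: no H
  3 × C: 3 H each → 9
  1 × C: 2 H
  1 × C: 1 H
  1 × C (aromatic): no H
  1 × N: 2 H
  1 × N: 1 H
  1 × N: no H
  1 × O: 1 H
  Total hydrogens = 21.
Molecular formula: C15H21N3O6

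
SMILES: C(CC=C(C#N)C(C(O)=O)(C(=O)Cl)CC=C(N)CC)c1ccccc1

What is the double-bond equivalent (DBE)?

10

Molecular formula from the SMILES: C19H21ClN2O3.
DoU = (2C + 2 + N − H − X)/2 = (2·19 + 2 + 2 − 21 − 1)/2 = 20/2 = 10.
(Structurally: 1 ring(s) + 9 π bond(s) = 10.)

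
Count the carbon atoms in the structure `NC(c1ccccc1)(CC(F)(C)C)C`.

12

The symbol for carbon appears 12 times in the SMILES. Lowercase c denotes aromatic carbon and counts toward C.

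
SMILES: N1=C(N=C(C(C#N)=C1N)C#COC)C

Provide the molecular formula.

Heavy atoms from the SMILES: 9 C, 4 N, 1 O.
Implicit hydrogens by atom environment:
  4 × C (aromatic): no H
  3 × C: no H
  2 × C: 3 H each → 6
  2 × N (aromatic): no H
  1 × N: 2 H
  1 × N: no H
  1 × O: no H
  Total hydrogens = 8.
Molecular formula: C9H8N4O

C9H8N4O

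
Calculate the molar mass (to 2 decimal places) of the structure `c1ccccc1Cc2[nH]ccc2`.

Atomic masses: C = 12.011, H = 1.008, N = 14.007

Molecular formula: C11H11N.
M = 11×12.011 + 11×1.008 + 1×14.007 = 157.22 g/mol.

157.22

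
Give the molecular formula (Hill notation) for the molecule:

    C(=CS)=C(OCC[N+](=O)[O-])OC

Heavy atoms from the SMILES: 6 C, 1 N, 4 O, 1 S.
Implicit hydrogens by atom environment:
  3 × O: no H
  2 × C: 2 H each → 4
  2 × C: no H
  1 × C: 3 H
  1 × C: 1 H
  1 × N (charge +1): no H
  1 × O (charge -1): no H
  1 × S: 1 H
  Total hydrogens = 9.
Molecular formula: C6H9NO4S

C6H9NO4S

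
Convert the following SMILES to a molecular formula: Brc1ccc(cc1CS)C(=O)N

C8H8BrNOS

Heavy atoms from the SMILES: 1 Br, 8 C, 1 N, 1 O, 1 S.
Implicit hydrogens by atom environment:
  3 × C (aromatic): 1 H each → 3
  3 × C (aromatic): no H
  1 × Br: no H
  1 × C: 2 H
  1 × C: no H
  1 × N: 2 H
  1 × O: no H
  1 × S: 1 H
  Total hydrogens = 8.
Molecular formula: C8H8BrNOS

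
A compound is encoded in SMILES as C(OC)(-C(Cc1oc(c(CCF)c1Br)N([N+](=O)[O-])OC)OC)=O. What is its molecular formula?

C12H16BrFN2O7

Heavy atoms from the SMILES: 1 Br, 12 C, 1 F, 2 N, 7 O.
Implicit hydrogens by atom environment:
  5 × O: no H
  4 × C (aromatic): no H
  3 × C: 3 H each → 9
  3 × C: 2 H each → 6
  1 × Br: no H
  1 × C: 1 H
  1 × C: no H
  1 × F: no H
  1 × N: no H
  1 × N (charge +1): no H
  1 × O (aromatic): no H
  1 × O (charge -1): no H
  Total hydrogens = 16.
Molecular formula: C12H16BrFN2O7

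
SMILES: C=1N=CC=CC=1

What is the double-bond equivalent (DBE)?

4

Molecular formula from the SMILES: C5H5N.
DoU = (2C + 2 + N − H − X)/2 = (2·5 + 2 + 1 − 5 − 0)/2 = 8/2 = 4.
(Structurally: 1 ring(s) + 3 π bond(s) = 4.)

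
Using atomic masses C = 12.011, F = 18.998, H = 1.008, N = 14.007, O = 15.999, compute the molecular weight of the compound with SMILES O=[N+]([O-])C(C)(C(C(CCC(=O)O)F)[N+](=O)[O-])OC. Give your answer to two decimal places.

268.20

Molecular formula: C8H13FN2O7.
M = 8×12.011 + 1×18.998 + 13×1.008 + 2×14.007 + 7×15.999 = 268.20 g/mol.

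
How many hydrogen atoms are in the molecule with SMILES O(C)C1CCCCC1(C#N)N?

Hydrogens are implicit in SMILES; fill each atom to its normal valence:
  4 × C: 2 H each → 8
  2 × C: no H
  1 × C: 3 H
  1 × C: 1 H
  1 × N: 2 H
  1 × N: no H
  1 × O: no H
  Total hydrogens = 14.

14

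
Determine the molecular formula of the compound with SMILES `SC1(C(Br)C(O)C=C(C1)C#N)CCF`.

C9H11BrFNOS

Heavy atoms from the SMILES: 1 Br, 9 C, 1 F, 1 N, 1 O, 1 S.
Implicit hydrogens by atom environment:
  3 × C: 2 H each → 6
  3 × C: 1 H each → 3
  3 × C: no H
  1 × Br: no H
  1 × F: no H
  1 × N: no H
  1 × O: 1 H
  1 × S: 1 H
  Total hydrogens = 11.
Molecular formula: C9H11BrFNOS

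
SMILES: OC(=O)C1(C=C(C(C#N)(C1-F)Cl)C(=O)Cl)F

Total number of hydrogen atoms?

Hydrogens are implicit in SMILES; fill each atom to its normal valence:
  6 × C: no H
  2 × C: 1 H each → 2
  2 × Cl: no H
  2 × F: no H
  2 × O: no H
  1 × N: no H
  1 × O: 1 H
  Total hydrogens = 3.

3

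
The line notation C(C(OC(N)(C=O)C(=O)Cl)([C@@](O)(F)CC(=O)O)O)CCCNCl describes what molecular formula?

C11H17Cl2FN2O7

Heavy atoms from the SMILES: 11 C, 2 Cl, 1 F, 2 N, 7 O.
Implicit hydrogens by atom environment:
  5 × C: 2 H each → 10
  5 × C: no H
  4 × O: no H
  3 × O: 1 H each → 3
  2 × Cl: no H
  1 × C: 1 H
  1 × F: no H
  1 × N: 2 H
  1 × N: 1 H
  Total hydrogens = 17.
Molecular formula: C11H17Cl2FN2O7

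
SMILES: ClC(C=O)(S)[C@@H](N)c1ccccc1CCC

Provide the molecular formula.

C12H16ClNOS

Heavy atoms from the SMILES: 12 C, 1 Cl, 1 N, 1 O, 1 S.
Implicit hydrogens by atom environment:
  4 × C (aromatic): 1 H each → 4
  2 × C: 2 H each → 4
  2 × C: 1 H each → 2
  2 × C (aromatic): no H
  1 × C: 3 H
  1 × C: no H
  1 × Cl: no H
  1 × N: 2 H
  1 × O: no H
  1 × S: 1 H
  Total hydrogens = 16.
Molecular formula: C12H16ClNOS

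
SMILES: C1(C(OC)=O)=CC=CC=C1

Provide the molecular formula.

C8H8O2

Heavy atoms from the SMILES: 8 C, 2 O.
Implicit hydrogens by atom environment:
  5 × C (aromatic): 1 H each → 5
  2 × O: no H
  1 × C: 3 H
  1 × C (aromatic): no H
  1 × C: no H
  Total hydrogens = 8.
Molecular formula: C8H8O2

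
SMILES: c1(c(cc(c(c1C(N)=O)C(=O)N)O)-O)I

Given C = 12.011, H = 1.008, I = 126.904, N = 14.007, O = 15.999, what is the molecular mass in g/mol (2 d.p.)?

Molecular formula: C8H7IN2O4.
M = 8×12.011 + 7×1.008 + 1×126.904 + 2×14.007 + 4×15.999 = 322.06 g/mol.

322.06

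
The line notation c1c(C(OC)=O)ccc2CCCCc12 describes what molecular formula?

Heavy atoms from the SMILES: 12 C, 2 O.
Implicit hydrogens by atom environment:
  4 × C: 2 H each → 8
  3 × C (aromatic): 1 H each → 3
  3 × C (aromatic): no H
  2 × O: no H
  1 × C: 3 H
  1 × C: no H
  Total hydrogens = 14.
Molecular formula: C12H14O2

C12H14O2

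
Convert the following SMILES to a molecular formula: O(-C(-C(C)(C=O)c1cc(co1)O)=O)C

Heavy atoms from the SMILES: 9 C, 5 O.
Implicit hydrogens by atom environment:
  3 × O: no H
  2 × C: 3 H each → 6
  2 × C (aromatic): 1 H each → 2
  2 × C (aromatic): no H
  2 × C: no H
  1 × C: 1 H
  1 × O: 1 H
  1 × O (aromatic): no H
  Total hydrogens = 10.
Molecular formula: C9H10O5

C9H10O5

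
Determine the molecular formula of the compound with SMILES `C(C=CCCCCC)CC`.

C10H20

Heavy atoms from the SMILES: 10 C.
Implicit hydrogens by atom environment:
  6 × C: 2 H each → 12
  2 × C: 3 H each → 6
  2 × C: 1 H each → 2
  Total hydrogens = 20.
Molecular formula: C10H20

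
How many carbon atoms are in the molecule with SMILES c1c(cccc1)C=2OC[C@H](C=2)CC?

12

The symbol for carbon appears 12 times in the SMILES. Lowercase c denotes aromatic carbon and counts toward C.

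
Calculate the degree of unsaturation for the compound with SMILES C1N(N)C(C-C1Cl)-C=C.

2

Molecular formula from the SMILES: C6H11ClN2.
DoU = (2C + 2 + N − H − X)/2 = (2·6 + 2 + 2 − 11 − 1)/2 = 4/2 = 2.
(Structurally: 1 ring(s) + 1 π bond(s) = 2.)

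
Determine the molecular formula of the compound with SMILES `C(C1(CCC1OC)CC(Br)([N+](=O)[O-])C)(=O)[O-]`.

Heavy atoms from the SMILES: 1 Br, 9 C, 1 N, 5 O.
Implicit hydrogens by atom environment:
  3 × C: 2 H each → 6
  3 × C: no H
  3 × O: no H
  2 × C: 3 H each → 6
  2 × O (charge -1): no H
  1 × Br: no H
  1 × C: 1 H
  1 × N (charge +1): no H
  Total hydrogens = 13.
Net charge -1.
Molecular formula: C9H13BrNO5-

C9H13BrNO5-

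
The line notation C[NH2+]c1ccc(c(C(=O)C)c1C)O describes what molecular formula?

Heavy atoms from the SMILES: 10 C, 1 N, 2 O.
Implicit hydrogens by atom environment:
  4 × C (aromatic): no H
  3 × C: 3 H each → 9
  2 × C (aromatic): 1 H each → 2
  1 × C: no H
  1 × N (charge +1): 2 H
  1 × O: 1 H
  1 × O: no H
  Total hydrogens = 14.
Net charge +1.
Molecular formula: C10H14NO2+

C10H14NO2+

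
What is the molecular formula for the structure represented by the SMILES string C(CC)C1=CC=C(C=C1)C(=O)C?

C11H14O

Heavy atoms from the SMILES: 11 C, 1 O.
Implicit hydrogens by atom environment:
  4 × C (aromatic): 1 H each → 4
  2 × C: 3 H each → 6
  2 × C: 2 H each → 4
  2 × C (aromatic): no H
  1 × C: no H
  1 × O: no H
  Total hydrogens = 14.
Molecular formula: C11H14O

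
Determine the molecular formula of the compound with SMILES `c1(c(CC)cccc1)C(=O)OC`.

Heavy atoms from the SMILES: 10 C, 2 O.
Implicit hydrogens by atom environment:
  4 × C (aromatic): 1 H each → 4
  2 × C: 3 H each → 6
  2 × C (aromatic): no H
  2 × O: no H
  1 × C: 2 H
  1 × C: no H
  Total hydrogens = 12.
Molecular formula: C10H12O2

C10H12O2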